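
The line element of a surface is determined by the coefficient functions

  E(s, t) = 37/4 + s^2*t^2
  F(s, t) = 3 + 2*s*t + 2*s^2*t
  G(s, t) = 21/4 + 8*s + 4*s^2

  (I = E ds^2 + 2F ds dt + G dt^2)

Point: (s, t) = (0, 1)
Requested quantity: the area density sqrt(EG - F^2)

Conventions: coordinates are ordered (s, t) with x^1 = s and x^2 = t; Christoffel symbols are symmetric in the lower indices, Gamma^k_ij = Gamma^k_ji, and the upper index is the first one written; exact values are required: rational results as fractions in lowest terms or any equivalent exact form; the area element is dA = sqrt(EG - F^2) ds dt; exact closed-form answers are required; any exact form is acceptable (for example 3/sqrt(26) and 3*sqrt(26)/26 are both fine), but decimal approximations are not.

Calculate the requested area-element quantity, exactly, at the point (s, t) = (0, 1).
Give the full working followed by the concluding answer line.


E = 37/4, F = 3, G = 21/4; EG - F^2 = 633/16

Answer: sqrt(EG - F^2) = sqrt(633)/4


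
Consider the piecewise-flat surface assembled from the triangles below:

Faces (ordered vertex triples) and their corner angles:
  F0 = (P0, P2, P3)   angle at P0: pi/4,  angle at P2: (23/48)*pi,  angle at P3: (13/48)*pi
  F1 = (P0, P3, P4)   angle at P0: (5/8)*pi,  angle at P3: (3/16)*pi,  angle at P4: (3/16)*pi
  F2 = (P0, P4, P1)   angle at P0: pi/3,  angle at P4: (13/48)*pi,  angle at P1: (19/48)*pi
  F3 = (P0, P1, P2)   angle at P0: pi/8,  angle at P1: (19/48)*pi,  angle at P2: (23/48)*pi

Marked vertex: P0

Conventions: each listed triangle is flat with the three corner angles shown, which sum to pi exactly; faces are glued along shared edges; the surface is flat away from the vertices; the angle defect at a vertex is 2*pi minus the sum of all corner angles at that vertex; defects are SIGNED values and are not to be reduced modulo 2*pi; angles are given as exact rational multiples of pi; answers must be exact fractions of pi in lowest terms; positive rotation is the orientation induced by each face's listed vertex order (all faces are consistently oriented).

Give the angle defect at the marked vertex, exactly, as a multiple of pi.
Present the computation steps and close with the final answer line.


Sum of corner angles at P0: (4/3)*pi
defect = 2*pi - (4/3)*pi

Answer: defect(P0) = (2/3)*pi


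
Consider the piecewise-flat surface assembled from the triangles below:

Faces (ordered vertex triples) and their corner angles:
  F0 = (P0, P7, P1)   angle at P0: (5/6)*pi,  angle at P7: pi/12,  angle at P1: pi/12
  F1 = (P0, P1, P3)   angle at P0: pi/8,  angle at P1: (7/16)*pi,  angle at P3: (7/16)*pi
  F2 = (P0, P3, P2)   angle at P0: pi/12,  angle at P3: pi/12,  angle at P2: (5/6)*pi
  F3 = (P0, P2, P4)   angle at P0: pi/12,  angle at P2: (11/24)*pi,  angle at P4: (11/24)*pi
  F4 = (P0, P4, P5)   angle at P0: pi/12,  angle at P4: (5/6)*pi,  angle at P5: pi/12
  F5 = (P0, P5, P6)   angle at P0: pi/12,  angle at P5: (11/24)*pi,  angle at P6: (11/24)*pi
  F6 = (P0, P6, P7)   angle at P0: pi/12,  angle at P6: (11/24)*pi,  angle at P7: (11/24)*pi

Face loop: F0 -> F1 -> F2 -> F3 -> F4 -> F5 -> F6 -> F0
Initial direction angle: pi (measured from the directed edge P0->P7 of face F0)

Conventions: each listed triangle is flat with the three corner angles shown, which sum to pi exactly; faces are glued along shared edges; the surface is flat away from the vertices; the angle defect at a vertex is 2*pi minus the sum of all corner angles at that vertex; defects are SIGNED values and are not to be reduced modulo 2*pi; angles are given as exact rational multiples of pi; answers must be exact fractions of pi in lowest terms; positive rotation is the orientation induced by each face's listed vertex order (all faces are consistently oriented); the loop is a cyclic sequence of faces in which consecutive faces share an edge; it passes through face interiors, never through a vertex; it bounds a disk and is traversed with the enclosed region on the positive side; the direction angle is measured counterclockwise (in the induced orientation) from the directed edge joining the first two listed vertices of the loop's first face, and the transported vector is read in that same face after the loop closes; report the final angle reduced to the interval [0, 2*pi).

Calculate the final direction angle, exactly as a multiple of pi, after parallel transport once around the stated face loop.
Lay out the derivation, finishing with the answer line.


enclosed vertex P0: corner angles sum to (11/8)*pi, defect = 2*pi - (11/8)*pi = (5/8)*pi
by Gauss-Bonnet the loop rotates the vector by the enclosed defect sum (positive orientation, mod 2*pi)
final angle = pi + (5/8)*pi = (13/8)*pi (mod 2*pi)

Answer: final direction angle = (13/8)*pi


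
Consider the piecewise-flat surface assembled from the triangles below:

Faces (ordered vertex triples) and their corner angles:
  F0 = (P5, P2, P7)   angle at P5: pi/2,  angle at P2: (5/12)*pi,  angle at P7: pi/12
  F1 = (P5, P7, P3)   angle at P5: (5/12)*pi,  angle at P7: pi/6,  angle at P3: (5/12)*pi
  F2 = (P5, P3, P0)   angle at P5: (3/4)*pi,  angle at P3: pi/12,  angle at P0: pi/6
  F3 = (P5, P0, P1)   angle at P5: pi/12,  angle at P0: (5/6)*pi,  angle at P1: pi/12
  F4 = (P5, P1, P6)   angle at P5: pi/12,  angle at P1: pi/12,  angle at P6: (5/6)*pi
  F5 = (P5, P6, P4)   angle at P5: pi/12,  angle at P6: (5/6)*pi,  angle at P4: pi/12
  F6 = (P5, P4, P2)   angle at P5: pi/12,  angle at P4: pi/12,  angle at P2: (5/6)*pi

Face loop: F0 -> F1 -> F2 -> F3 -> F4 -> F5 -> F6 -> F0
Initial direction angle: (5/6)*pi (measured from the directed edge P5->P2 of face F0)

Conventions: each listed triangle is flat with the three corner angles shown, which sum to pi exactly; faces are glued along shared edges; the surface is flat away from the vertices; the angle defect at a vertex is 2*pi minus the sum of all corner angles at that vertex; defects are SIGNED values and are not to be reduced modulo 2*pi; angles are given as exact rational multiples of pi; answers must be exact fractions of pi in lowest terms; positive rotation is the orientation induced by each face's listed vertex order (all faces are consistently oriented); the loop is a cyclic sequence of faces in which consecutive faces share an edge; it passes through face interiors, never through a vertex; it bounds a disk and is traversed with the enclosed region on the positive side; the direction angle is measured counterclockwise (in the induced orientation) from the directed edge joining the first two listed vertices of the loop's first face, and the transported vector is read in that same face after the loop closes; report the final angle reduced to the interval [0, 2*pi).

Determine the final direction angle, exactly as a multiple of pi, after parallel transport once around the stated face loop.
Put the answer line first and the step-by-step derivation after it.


Answer: final direction angle = (5/6)*pi

enclosed vertex P5: corner angles sum to 2*pi, defect = 2*pi - 2*pi = 0
holonomy = initial angle + sum of enclosed defects (mod 2*pi), positive in the induced orientation
final angle = (5/6)*pi + 0 = (5/6)*pi (mod 2*pi)


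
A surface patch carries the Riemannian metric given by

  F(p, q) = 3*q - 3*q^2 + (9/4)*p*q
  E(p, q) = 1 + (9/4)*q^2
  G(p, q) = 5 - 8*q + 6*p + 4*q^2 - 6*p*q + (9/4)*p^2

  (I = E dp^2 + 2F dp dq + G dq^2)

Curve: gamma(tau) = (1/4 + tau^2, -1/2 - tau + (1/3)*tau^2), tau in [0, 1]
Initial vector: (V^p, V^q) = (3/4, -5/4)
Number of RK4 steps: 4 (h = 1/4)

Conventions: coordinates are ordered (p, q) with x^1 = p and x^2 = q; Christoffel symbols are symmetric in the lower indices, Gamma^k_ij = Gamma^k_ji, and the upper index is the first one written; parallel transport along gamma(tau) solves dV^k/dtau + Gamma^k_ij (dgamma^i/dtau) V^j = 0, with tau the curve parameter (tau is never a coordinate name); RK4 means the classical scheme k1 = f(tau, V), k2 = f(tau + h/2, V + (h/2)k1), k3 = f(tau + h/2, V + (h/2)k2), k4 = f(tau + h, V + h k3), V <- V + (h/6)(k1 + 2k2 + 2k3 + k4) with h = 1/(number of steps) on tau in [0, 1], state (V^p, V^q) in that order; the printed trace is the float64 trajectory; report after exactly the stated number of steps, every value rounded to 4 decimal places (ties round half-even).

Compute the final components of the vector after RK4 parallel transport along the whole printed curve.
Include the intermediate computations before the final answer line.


gamma'(tau) = (2*tau, -1 + (2/3)*tau); f(tau, V)^k = -Gamma^k_ij(gamma(tau)) gamma'^i(tau) V^j; h = 1/4; intermediate values shown to 6 dp
curve data and Christoffel symbols at the stage parameters:
  tau = 0.000000: gamma = (0.250000, -0.500000), gamma' = (0.000000, -1.000000); Gamma_ppp = 0.000000, Gamma_ppq = -0.086852, Gamma_pqq = 0.115802, Gamma_qpp = 0.000000, Gamma_qpq = 0.390832, Gamma_qqq = -0.521110
  tau = 0.125000: gamma = (0.265625, -0.619792), gamma' = (0.250000, -0.916667); Gamma_ppp = 0.000000, Gamma_ppq = -0.092356, Gamma_pqq = 0.123141, Gamma_qpp = 0.000000, Gamma_qpq = 0.361404, Gamma_qqq = -0.481873
  tau = 0.250000: gamma = (0.312500, -0.729167), gamma' = (0.500000, -0.833333); Gamma_ppp = 0.000000, Gamma_ppq = -0.093121, Gamma_pqq = 0.124161, Gamma_qpp = 0.000000, Gamma_qpq = 0.334347, Gamma_qqq = -0.445797
  tau = 0.375000: gamma = (0.390625, -0.828125), gamma' = (0.750000, -0.750000); Gamma_ppp = 0.000000, Gamma_ppq = -0.090718, Gamma_pqq = 0.120958, Gamma_qpp = 0.000000, Gamma_qpq = 0.309812, Gamma_qqq = -0.413082
  tau = 0.500000: gamma = (0.500000, -0.916667), gamma' = (1.000000, -0.666667); Gamma_ppp = 0.000000, Gamma_ppq = -0.086306, Gamma_pqq = 0.115074, Gamma_qpp = 0.000000, Gamma_qpq = 0.287686, Gamma_qqq = -0.383582
  tau = 0.625000: gamma = (0.640625, -0.994792), gamma' = (1.250000, -0.583333); Gamma_ppp = 0.000000, Gamma_ppq = -0.080705, Gamma_pqq = 0.107606, Gamma_qpp = 0.000000, Gamma_qpq = 0.267747, Gamma_qqq = -0.356997
  tau = 0.750000: gamma = (0.812500, -1.062500), gamma' = (1.500000, -0.500000); Gamma_ppp = 0.000000, Gamma_ppq = -0.074484, Gamma_pqq = 0.099312, Gamma_qpp = 0.000000, Gamma_qpq = 0.249741, Gamma_qqq = -0.332988
  tau = 0.875000: gamma = (1.015625, -1.119792), gamma' = (1.750000, -0.416667); Gamma_ppp = 0.000000, Gamma_ppq = -0.068033, Gamma_pqq = 0.090711, Gamma_qpp = 0.000000, Gamma_qpq = 0.233423, Gamma_qqq = -0.311231
  tau = 1.000000: gamma = (1.250000, -1.166667), gamma' = (2.000000, -0.333333); Gamma_ppp = 0.000000, Gamma_ppq = -0.061611, Gamma_pqq = 0.082148, Gamma_qpp = 0.000000, Gamma_qpq = 0.218573, Gamma_qqq = -0.291431
step 0: V^p = 0.7500, V^q = -1.2500
step 1: k1 = (-0.209891, 0.944511), k2 = (-0.215181, 0.842040), k3 = (-0.216867, 0.848636), k4 = (-0.209698, 0.752916); V <- V + (h/6)(k1 + 2k2 + 2k3 + k4): V^p = 0.6965, V^q = -1.0384
step 2: k1 = (-0.209836, 0.753412), k2 = (-0.195505, 0.667668), k3 = (-0.197328, 0.673895), k4 = (-0.179052, 0.596839); V <- V + (h/6)(k1 + 2k2 + 2k3 + k4): V^p = 0.6476, V^q = -0.8703
step 3: k1 = (-0.179142, 0.597140), k2 = (-0.159646, 0.529647), k3 = (-0.161142, 0.534608), k4 = (-0.141503, 0.474452); V <- V + (h/6)(k1 + 2k2 + 2k3 + k4): V^p = 0.6075, V^q = -0.7370
step 4: k1 = (-0.141561, 0.474646), k2 = (-0.123013, 0.422058), k3 = (-0.124110, 0.425821), k4 = (-0.106800, 0.378887); V <- V + (h/6)(k1 + 2k2 + 2k3 + k4): V^p = 0.5765, V^q = -0.6308

Answer: V^p = 0.5765, V^q = -0.6308


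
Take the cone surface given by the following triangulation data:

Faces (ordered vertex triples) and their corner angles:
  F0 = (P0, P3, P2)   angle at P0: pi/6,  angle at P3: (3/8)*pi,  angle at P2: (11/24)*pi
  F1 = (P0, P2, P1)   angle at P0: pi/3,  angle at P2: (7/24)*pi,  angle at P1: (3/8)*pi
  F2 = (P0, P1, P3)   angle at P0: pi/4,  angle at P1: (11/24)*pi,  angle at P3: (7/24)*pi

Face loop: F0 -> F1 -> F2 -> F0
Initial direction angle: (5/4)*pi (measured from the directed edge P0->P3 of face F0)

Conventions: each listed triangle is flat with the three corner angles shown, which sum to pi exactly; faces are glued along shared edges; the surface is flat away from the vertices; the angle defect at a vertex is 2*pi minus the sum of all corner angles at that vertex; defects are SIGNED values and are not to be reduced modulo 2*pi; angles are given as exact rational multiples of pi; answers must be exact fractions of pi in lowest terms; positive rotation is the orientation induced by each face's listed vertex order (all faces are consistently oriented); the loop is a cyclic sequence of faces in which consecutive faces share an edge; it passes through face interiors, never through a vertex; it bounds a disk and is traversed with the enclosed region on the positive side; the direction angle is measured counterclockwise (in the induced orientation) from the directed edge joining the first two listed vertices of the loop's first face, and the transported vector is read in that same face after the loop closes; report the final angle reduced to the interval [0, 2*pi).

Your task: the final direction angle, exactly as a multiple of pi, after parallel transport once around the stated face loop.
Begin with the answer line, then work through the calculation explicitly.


Answer: final direction angle = pi/2

enclosed vertex P0: corner angles sum to (3/4)*pi, defect = 2*pi - (3/4)*pi = (5/4)*pi
by Gauss-Bonnet the loop rotates the vector by the enclosed defect sum (positive orientation, mod 2*pi)
final angle = (5/4)*pi + (5/4)*pi = pi/2 (mod 2*pi)


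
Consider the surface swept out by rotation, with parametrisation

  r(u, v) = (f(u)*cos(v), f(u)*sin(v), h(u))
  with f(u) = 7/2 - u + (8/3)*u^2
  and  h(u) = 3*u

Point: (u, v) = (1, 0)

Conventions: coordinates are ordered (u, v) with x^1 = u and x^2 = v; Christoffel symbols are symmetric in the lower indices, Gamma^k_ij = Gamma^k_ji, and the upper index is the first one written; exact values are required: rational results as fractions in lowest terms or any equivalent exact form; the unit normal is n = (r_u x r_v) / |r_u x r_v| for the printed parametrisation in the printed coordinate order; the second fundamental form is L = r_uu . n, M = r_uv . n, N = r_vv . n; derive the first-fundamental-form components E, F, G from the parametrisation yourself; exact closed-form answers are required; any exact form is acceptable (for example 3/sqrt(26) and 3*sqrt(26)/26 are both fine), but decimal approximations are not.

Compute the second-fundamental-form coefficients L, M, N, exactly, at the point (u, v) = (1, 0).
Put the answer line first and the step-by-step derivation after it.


Answer: L = -24*sqrt(10)/25, M = 0, N = 93*sqrt(10)/100

f = 31/6, f' = 13/3, f'' = 16/3, h' = 3, h'' = 0
E = 250/9, F = 0, G = 961/36; answer radicand W^2 = 250/9
unnormalised second-form numerators: l = -16, m = 0, n = 31/2; L = l/sqrt(250/9), and similarly M = m/sqrt(W^2), N = n/sqrt(W^2)


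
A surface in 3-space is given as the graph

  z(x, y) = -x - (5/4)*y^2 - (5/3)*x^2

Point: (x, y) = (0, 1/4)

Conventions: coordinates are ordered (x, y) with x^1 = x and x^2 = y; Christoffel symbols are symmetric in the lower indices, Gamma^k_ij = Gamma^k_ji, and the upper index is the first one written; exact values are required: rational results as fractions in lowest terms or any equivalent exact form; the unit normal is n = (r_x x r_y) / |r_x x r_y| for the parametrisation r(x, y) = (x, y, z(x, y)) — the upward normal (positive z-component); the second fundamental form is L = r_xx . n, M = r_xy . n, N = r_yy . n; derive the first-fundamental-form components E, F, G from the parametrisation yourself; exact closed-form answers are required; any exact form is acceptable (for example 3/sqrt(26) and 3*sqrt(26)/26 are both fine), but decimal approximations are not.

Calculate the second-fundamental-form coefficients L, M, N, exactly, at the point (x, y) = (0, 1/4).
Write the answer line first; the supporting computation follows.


Answer: L = -80*sqrt(17)/153, M = 0, N = -20*sqrt(17)/51

z_x = -1, z_y = -5/8, z_xx = -10/3, z_xy = 0, z_yy = -5/2
E = 2, F = 5/8, G = 89/64; answer radicand W^2 = 153/64
unnormalised second-form numerators: l = -10/3, m = 0, n = -5/2; L = l/sqrt(153/64), and similarly M = m/sqrt(W^2), N = n/sqrt(W^2)


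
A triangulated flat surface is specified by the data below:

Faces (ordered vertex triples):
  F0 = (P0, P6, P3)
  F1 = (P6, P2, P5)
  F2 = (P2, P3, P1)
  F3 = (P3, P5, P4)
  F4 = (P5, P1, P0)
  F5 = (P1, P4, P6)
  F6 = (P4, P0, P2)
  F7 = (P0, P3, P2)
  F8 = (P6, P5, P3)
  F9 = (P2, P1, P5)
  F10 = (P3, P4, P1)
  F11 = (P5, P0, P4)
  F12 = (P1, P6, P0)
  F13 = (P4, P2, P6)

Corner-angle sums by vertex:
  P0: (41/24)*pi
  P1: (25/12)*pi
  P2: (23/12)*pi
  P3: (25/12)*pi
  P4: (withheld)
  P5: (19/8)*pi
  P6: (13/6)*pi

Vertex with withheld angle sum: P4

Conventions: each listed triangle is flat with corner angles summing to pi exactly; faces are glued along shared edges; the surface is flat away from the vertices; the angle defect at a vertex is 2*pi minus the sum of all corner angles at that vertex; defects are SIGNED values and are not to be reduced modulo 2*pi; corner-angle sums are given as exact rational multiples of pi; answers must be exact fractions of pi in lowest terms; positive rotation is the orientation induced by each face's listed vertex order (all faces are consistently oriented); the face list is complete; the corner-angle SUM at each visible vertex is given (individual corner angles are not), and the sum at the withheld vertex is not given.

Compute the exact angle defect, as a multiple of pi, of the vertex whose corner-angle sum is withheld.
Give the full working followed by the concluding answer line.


V = 7, E = 21, F = 14; chi = V - E + F = 0
Gauss-Bonnet: total defect = 2*pi*chi = 0; visible defects sum to -pi/3

Answer: defect(P4) = pi/3


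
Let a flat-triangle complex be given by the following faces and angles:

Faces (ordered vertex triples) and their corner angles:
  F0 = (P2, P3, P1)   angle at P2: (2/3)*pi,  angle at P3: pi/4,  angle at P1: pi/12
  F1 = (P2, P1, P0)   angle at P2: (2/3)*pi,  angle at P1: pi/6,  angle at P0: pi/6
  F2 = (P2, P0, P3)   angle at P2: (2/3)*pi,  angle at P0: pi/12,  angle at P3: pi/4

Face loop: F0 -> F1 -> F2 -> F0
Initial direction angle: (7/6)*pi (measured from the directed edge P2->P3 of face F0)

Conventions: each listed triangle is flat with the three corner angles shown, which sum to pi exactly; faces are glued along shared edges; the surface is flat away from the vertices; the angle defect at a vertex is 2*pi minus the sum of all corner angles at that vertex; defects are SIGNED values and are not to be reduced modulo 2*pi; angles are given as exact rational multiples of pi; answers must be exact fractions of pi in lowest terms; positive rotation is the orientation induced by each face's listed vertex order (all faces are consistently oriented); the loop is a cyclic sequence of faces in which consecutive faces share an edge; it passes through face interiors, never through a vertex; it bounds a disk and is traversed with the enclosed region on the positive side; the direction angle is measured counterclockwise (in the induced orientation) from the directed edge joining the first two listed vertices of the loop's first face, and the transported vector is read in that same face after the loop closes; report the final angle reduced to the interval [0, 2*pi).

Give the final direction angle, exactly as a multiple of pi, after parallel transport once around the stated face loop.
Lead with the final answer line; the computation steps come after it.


Answer: final direction angle = (7/6)*pi

enclosed vertex P2: corner angles sum to 2*pi, defect = 2*pi - 2*pi = 0
transport around the loop rotates by the sum of enclosed defects; add to the initial angle mod 2*pi
final angle = (7/6)*pi + 0 = (7/6)*pi (mod 2*pi)


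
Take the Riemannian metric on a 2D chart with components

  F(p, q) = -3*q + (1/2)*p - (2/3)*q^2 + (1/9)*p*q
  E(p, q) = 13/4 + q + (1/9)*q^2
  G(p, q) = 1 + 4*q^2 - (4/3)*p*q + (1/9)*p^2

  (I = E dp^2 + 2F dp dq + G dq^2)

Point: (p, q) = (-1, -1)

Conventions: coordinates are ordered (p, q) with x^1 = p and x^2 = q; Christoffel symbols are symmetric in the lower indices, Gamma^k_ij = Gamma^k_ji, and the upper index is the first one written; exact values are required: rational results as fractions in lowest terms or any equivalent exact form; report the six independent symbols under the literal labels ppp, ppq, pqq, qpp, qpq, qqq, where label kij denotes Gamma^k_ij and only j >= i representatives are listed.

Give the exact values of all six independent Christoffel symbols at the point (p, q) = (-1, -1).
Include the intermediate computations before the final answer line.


E = 85/36, F = 35/18, G = 34/9 at the point
E_p = 0, E_q = 7/9, F_p = 7/18, F_q = -16/9, G_p = 10/9, G_q = -20/3
EG - F^2 = 185/36;  g^inv = (36/185) * [[34/9, -35/18], [-35/18, 85/36]]
first-kind symbols [ij,l] = (1/2)(d_i g_jl + d_j g_il - d_l g_ij): [pp,p] = E_p/2 = 0, [pp,q] = F_p - E_q/2 = 0, [pq,p] = E_q/2 = 7/18, [pq,q] = G_p/2 = 5/9, [qq,p] = F_q - G_p/2 = -7/3, [qq,q] = G_q/2 = -10/3
Gamma^p_ij = (G*[ij,p] - F*[ij,q])/(EG - F^2), Gamma^q_ij = (E*[ij,q] - F*[ij,p])/(EG - F^2)

Answer: Gamma_ppp = 0, Gamma_ppq = 14/185, Gamma_pqq = -84/185, Gamma_qpp = 0, Gamma_qpq = 4/37, Gamma_qqq = -24/37


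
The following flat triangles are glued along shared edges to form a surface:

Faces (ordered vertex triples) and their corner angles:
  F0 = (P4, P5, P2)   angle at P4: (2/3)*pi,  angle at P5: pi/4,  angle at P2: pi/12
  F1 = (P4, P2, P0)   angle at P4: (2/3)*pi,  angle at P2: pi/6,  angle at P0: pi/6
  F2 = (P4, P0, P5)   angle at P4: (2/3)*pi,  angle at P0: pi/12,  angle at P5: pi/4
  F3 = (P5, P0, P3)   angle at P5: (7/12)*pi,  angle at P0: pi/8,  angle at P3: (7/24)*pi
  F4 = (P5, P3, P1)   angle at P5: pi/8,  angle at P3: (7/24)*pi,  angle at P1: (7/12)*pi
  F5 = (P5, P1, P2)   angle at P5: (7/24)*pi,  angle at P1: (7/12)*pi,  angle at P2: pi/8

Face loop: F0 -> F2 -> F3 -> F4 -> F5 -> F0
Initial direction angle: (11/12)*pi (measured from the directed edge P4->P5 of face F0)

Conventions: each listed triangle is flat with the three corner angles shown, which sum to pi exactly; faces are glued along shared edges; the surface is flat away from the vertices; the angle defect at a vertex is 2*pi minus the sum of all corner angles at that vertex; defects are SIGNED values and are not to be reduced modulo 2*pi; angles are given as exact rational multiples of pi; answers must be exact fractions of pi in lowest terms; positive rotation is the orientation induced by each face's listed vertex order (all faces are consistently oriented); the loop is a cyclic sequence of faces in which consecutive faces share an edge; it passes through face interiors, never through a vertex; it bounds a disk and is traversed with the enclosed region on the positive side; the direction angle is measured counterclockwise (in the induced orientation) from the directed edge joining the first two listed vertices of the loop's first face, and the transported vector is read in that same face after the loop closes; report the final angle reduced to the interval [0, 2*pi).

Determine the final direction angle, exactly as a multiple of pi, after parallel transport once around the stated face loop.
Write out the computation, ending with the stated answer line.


enclosed vertex P5: corner angles sum to (3/2)*pi, defect = 2*pi - (3/2)*pi = pi/2
final direction = starting direction + enclosed defect total, reduced mod 2*pi (induced orientation)
final angle = (11/12)*pi + pi/2 = (17/12)*pi (mod 2*pi)

Answer: final direction angle = (17/12)*pi


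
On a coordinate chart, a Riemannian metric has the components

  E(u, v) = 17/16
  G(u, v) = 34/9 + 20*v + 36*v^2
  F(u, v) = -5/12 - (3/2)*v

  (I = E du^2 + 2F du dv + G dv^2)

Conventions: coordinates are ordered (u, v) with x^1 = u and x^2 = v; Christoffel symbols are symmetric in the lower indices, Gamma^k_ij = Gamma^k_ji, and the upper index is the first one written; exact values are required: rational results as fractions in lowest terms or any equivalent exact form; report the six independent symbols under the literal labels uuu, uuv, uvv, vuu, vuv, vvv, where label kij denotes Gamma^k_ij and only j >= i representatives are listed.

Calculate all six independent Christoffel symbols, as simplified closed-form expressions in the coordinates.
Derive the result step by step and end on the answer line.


E = 17/16; F = -5/12 - (3/2)*v; G = 34/9 + 20*v + 36*v^2
Gamma^k_ij = (1/2) g^{kl} (d_i g_jl + d_j g_il - d_l g_ij), with g^inv = (1/(EG-F^2)) [[G, -F], [-F, E]]
first partials: E_u = 0, E_v = 0, F_u = 0, F_v = -3/2, G_u = 0, G_v = 20 + 72*v
D = EG - F^2 = 553/144 + 20*v + 36*v^2
expanded: Gamma^u_uu = (G E_u - 2F F_u + F E_v)/(2D), Gamma^u_uv = (G E_v - F G_u)/(2D), Gamma^u_vv = (2G F_v - G G_u - F G_v)/(2D), Gamma^v_uu = (2E F_u - E E_v - F E_u)/(2D), Gamma^v_uv = (E G_u - F E_v)/(2D), Gamma^v_vv = (E G_v - 2F F_v + F G_u)/(2D); substitute and cancel common factors

Answer: Gamma_uuu = 0, Gamma_uuv = 0, Gamma_uvv = -216/(5184*v^2 + 2880*v + 553), Gamma_vuu = 0, Gamma_vuv = 0, Gamma_vvv = (5184*v + 1440)/(5184*v^2 + 2880*v + 553)


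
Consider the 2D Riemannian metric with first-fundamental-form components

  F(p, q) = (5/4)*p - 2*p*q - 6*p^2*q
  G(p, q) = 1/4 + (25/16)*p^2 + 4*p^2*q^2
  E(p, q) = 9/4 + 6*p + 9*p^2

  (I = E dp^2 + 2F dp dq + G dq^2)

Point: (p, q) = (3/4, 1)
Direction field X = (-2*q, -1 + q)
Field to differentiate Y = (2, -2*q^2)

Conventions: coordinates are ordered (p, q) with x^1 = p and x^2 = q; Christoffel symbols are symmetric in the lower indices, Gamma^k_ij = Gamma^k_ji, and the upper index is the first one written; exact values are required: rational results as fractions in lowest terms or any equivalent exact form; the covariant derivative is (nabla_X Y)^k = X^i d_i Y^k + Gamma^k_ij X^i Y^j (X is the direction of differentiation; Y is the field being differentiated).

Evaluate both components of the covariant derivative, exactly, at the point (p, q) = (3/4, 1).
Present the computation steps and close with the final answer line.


E = 189/16, F = -63/16, G = 865/256 at the point
E_p = 39/2, E_q = 0, F_p = -39/4, F_q = -39/8, G_p = 267/32, G_q = 9/2
EG - F^2 = 99981/4096;  g^inv = (4096/99981) * [[865/256, 63/16], [63/16, 189/16]]
first-kind symbols [ij,l] = (1/2)(d_i g_jl + d_j g_il - d_l g_ij): [pp,p] = E_p/2 = 39/4, [pp,q] = F_p - E_q/2 = -39/4, [pq,p] = E_q/2 = 0, [pq,q] = G_p/2 = 267/64, [qq,p] = F_q - G_p/2 = -579/64, [qq,q] = G_q/2 = 9/4
Gamma^p_ij = (G*[ij,p] - F*[ij,q])/(EG - F^2), Gamma^q_ij = (E*[ij,q] - F*[ij,p])/(EG - F^2)
Gamma_ppp = -7436/33327, Gamma_ppq = 356/529, Gamma_pqq = -118561/133308, Gamma_qpp = -1664/529, Gamma_qpq = 1068/529, Gamma_qqq = -196/529
X = (-2, 0), Y = (2, -2) at the point

Answer: (nabla_X Y)^p = 119456/33327, (nabla_X Y)^q = 10928/529


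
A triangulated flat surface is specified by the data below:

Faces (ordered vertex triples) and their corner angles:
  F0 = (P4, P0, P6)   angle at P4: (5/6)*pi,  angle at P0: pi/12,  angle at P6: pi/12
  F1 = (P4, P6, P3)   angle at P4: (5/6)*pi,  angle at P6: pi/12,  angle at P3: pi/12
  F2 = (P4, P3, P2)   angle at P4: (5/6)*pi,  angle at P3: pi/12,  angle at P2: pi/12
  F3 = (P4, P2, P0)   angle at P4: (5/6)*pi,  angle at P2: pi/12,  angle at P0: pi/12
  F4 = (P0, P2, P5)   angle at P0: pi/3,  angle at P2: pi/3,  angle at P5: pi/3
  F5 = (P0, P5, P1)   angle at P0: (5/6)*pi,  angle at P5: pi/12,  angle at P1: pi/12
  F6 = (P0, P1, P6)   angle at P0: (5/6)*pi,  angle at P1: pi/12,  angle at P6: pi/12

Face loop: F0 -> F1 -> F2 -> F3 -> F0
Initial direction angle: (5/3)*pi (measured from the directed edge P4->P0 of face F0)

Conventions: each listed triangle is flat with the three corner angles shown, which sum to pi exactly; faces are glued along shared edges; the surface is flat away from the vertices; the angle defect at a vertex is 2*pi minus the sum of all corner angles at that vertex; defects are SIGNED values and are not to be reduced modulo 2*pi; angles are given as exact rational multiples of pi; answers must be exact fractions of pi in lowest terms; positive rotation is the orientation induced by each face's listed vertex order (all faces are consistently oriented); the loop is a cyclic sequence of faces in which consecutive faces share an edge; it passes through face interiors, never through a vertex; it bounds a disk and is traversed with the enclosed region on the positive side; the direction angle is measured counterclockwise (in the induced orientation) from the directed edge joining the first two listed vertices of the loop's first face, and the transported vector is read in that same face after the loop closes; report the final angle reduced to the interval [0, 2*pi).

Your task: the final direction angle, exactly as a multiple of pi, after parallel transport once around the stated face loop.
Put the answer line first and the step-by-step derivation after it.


Answer: final direction angle = pi/3

enclosed vertex P4: corner angles sum to (10/3)*pi, defect = 2*pi - (10/3)*pi = (-4/3)*pi
transport around the loop rotates by the sum of enclosed defects; add to the initial angle mod 2*pi
final angle = (5/3)*pi - (4/3)*pi = pi/3 (mod 2*pi)


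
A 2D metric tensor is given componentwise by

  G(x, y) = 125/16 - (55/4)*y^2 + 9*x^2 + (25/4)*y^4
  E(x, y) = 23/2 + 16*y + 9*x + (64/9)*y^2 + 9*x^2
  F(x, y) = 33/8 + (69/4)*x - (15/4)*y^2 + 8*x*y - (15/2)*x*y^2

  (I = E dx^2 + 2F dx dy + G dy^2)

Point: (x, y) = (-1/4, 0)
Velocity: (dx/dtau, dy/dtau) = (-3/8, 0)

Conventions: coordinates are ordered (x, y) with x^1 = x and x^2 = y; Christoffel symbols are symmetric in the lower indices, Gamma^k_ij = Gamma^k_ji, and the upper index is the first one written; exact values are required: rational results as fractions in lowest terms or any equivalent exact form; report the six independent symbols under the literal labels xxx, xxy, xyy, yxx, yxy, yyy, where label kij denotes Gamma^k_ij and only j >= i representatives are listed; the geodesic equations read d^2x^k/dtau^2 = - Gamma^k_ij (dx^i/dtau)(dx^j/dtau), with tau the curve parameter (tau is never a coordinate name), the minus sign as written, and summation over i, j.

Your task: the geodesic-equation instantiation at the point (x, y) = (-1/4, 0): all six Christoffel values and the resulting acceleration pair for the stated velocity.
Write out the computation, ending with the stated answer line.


E = 157/16, F = -3/16, G = 67/8 at the point
E_x = 9/2, E_y = 16, F_x = 69/4, F_y = -2, G_x = -9/2, G_y = 0
EG - F^2 = 21029/256;  g^inv = (256/21029) * [[67/8, 3/16], [3/16, 157/16]]
first-kind symbols [ij,l] = (1/2)(d_i g_jl + d_j g_il - d_l g_ij): [xx,x] = E_x/2 = 9/4, [xx,y] = F_x - E_y/2 = 37/4, [xy,x] = E_y/2 = 8, [xy,y] = G_x/2 = -9/4, [yy,x] = F_y - G_x/2 = 1/4, [yy,y] = G_y/2 = 0
Gamma^x_ij = (G*[ij,x] - F*[ij,y])/(EG - F^2), Gamma^y_ij = (E*[ij,y] - F*[ij,x])/(EG - F^2)
Gamma_xxx = 5268/21029, Gamma_xxy = 17044/21029, Gamma_xyy = 536/21029, Gamma_yxx = 23344/21029, Gamma_yxy = -5268/21029, Gamma_yyy = 12/21029
d^2x/dtau^2 = -(Gamma_xxx*(-3/8)^2 + 2*Gamma_xxy*(-3/8)*(0) + Gamma_xyy*(0)^2) = -11853/336464
d^2y/dtau^2 = -(Gamma_yxx*(-3/8)^2 + 2*Gamma_yxy*(-3/8)*(0) + Gamma_yyy*(0)^2) = -13131/84116

Answer: Gamma_xxx = 5268/21029, Gamma_xxy = 17044/21029, Gamma_xyy = 536/21029, Gamma_yxx = 23344/21029, Gamma_yxy = -5268/21029, Gamma_yyy = 12/21029; accelerations (d^2x/dtau^2, d^2y/dtau^2) = (-11853/336464, -13131/84116)


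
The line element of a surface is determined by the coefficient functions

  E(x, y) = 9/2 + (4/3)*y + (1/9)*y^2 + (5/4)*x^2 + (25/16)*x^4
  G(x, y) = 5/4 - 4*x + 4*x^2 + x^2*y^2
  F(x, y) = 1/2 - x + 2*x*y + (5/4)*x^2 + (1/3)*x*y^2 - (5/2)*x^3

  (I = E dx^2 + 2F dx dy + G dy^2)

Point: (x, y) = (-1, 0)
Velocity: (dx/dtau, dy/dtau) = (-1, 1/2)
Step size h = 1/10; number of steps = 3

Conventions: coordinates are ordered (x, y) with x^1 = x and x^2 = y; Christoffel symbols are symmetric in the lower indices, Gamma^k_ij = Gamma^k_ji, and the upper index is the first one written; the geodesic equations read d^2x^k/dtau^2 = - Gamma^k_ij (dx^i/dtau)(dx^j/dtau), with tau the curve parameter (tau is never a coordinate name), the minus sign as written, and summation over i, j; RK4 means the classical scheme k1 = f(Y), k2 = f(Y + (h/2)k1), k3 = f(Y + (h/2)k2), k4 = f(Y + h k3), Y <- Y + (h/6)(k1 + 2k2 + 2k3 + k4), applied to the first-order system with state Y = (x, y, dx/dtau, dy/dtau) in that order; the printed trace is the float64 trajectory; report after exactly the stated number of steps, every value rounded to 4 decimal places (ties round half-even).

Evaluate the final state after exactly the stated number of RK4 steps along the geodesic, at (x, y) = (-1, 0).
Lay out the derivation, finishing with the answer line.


f(Y) = (dx/dtau, dy/dtau, -Gamma^x_ij Y'^i Y'^j, -Gamma^y_ij Y'^i Y'^j) with the Gammas evaluated at the stage position; h = 0.100000; intermediate values shown to 6 dp
step 0: x = -1.0000, y = 0.0000, dx/dtau = -1.0000, dy/dtau = 0.5000
step 1:
  k1: at (x, y) = (-1.000000, 0.000000), (dx/dtau, dy/dtau) = (-1.000000, 0.500000); Gamma_xxx = 0.518519, Gamma_xxy = 0.939831, Gamma_xyy = 0.923197, Gamma_yxx = -1.555556, Gamma_yxy = -1.182066, Gamma_yyy = -0.523977; k1 = (-1.000000, 0.500000, 0.190513, 0.504483)
  k2: at (x, y) = (-1.050000, 0.025000), (dx/dtau, dy/dtau) = (-0.990474, 0.525224); Gamma_xxx = 0.539169, Gamma_xxy = 0.968971, Gamma_xyy = 0.917020, Gamma_yxx = -1.584444, Gamma_yxy = -1.195769, Gamma_yyy = -0.533751; k2 = (-0.990474, 0.525224, 0.226242, 0.457514)
  k3: at (x, y) = (-1.049524, 0.026261), (dx/dtau, dy/dtau) = (-0.988688, 0.522876); Gamma_xxx = 0.536978, Gamma_xxy = 0.967037, Gamma_xyy = 0.915472, Gamma_yxx = -1.582520, Gamma_yxy = -1.194343, Gamma_yyy = -0.532251; k3 = (-0.988688, 0.522876, 0.224653, 0.457580)
  k4: at (x, y) = (-1.098869, 0.052288), (dx/dtau, dy/dtau) = (-0.977535, 0.545758); Gamma_xxx = 0.555141, Gamma_xxy = 0.992691, Gamma_xyy = 0.904777, Gamma_yxx = -1.610220, Gamma_yxy = -1.208336, Gamma_yyy = -0.538765; k4 = (-0.977535, 0.545758, 0.259228, 0.409868)
  Y <- Y + (h/6)(k1 + 2k2 + 2k3 + k4): x = -1.0989, y = 0.0524, dx/dtau = -0.9775, dy/dtau = 0.5457
step 2:
  k1: at (x, y) = (-1.098931, 0.052366), (dx/dtau, dy/dtau) = (-0.977474, 0.545742); Gamma_xxx = 0.555099, Gamma_xxy = 0.992669, Gamma_xyy = 0.904711, Gamma_yxx = -1.610202, Gamma_yxy = -1.208313, Gamma_yyy = -0.538728; k1 = (-0.977474, 0.545742, 0.259249, 0.409782)
  k2: at (x, y) = (-1.147805, 0.079653), (dx/dtau, dy/dtau) = (-0.964512, 0.566231); Gamma_xxx = 0.570244, Gamma_xxy = 1.014348, Gamma_xyy = 0.889333, Gamma_yxx = -1.636184, Gamma_yxy = -1.221933, Gamma_yyy = -0.541611; k2 = (-0.964512, 0.566231, 0.292322, 0.361080)
  k3: at (x, y) = (-1.147157, 0.080678), (dx/dtau, dy/dtau) = (-0.962858, 0.563796); Gamma_xxx = 0.568023, Gamma_xxy = 1.012406, Gamma_xyy = 0.888011, Gamma_yxx = -1.634133, Gamma_yxy = -1.220406, Gamma_yyy = -0.540190; k3 = (-0.962858, 0.563796, 0.290300, 0.361697)
  k4: at (x, y) = (-1.195217, 0.108746), (dx/dtau, dy/dtau) = (-0.948444, 0.581912); Gamma_xxx = 0.579931, Gamma_xxy = 1.029880, Gamma_xyy = 0.868540, Gamma_yxx = -1.657898, Gamma_yxy = -1.233082, Gamma_yyy = -0.539493; k4 = (-0.948444, 0.581912, 0.321023, 0.312938)
  Y <- Y + (h/6)(k1 + 2k2 + 2k3 + k4): x = -1.1953, y = 0.1088, dx/dtau = -0.9484, dy/dtau = 0.5819
step 3:
  k1: at (x, y) = (-1.195275, 0.108828), (dx/dtau, dy/dtau) = (-0.948382, 0.581880); Gamma_xxx = 0.579871, Gamma_xxy = 1.029840, Gamma_xyy = 0.868461, Gamma_yxx = -1.657864, Gamma_yxy = -1.233049, Gamma_yyy = -0.539442; k1 = (-0.948382, 0.581880, 0.321023, 0.312875)
  k2: at (x, y) = (-1.242694, 0.137922), (dx/dtau, dy/dtau) = (-0.932331, 0.597524); Gamma_xxx = 0.588050, Gamma_xxy = 1.042732, Gamma_xyy = 0.844875, Gamma_yxx = -1.678861, Gamma_yxy = -1.244154, Gamma_yyy = -0.534908; k2 = (-0.932331, 0.597524, 0.348984, 0.264105)
  k3: at (x, y) = (-1.241892, 0.138704), (dx/dtau, dy/dtau) = (-0.930933, 0.595085); Gamma_xxx = 0.585922, Gamma_xxy = 1.040910, Gamma_xyy = 0.843876, Gamma_yxx = -1.676772, Gamma_yxy = -1.242609, Gamma_yyy = -0.533671; k3 = (-0.930933, 0.595085, 0.346676, 0.265366)
  k4: at (x, y) = (-1.288369, 0.168336), (dx/dtau, dy/dtau) = (-0.913715, 0.608417); Gamma_xxx = 0.590456, Gamma_xxy = 1.049363, Gamma_xyy = 0.817047, Gamma_yxx = -1.694714, Gamma_yxy = -1.251808, Gamma_yyy = -0.525660; k4 = (-0.913715, 0.608417, 0.371319, 0.217649)
  Y <- Y + (h/6)(k1 + 2k2 + 2k3 + k4): x = -1.2884, y = 0.1684, dx/dtau = -0.9137, dy/dtau = 0.6084

Answer: x = -1.2884, y = 0.1684, dx/dtau = -0.9137, dy/dtau = 0.6084


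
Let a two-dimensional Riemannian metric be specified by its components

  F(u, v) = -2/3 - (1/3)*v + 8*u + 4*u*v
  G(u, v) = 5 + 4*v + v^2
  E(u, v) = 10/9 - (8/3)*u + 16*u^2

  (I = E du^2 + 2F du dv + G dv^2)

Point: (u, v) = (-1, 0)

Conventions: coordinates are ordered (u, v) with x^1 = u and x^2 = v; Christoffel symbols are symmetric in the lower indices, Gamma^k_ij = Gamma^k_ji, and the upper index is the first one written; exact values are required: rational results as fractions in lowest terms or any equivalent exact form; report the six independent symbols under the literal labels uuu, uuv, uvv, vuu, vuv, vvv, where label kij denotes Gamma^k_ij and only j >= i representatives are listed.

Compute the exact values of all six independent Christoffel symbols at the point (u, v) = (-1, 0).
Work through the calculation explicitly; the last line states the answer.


E = 178/9, F = -26/3, G = 5 at the point
E_u = -104/3, E_v = 0, F_u = 8, F_v = -13/3, G_u = 0, G_v = 4
EG - F^2 = 214/9;  g^inv = (9/214) * [[5, 26/3], [26/3, 178/9]]
first-kind symbols [ij,l] = (1/2)(d_i g_jl + d_j g_il - d_l g_ij): [uu,u] = E_u/2 = -52/3, [uu,v] = F_u - E_v/2 = 8, [uv,u] = E_v/2 = 0, [uv,v] = G_u/2 = 0, [vv,u] = F_v - G_u/2 = -13/3, [vv,v] = G_v/2 = 2
Gamma^u_ij = (G*[ij,u] - F*[ij,v])/(EG - F^2), Gamma^v_ij = (E*[ij,v] - F*[ij,u])/(EG - F^2)

Answer: Gamma_uuu = -78/107, Gamma_uuv = 0, Gamma_uvv = -39/214, Gamma_vuu = 36/107, Gamma_vuv = 0, Gamma_vvv = 9/107


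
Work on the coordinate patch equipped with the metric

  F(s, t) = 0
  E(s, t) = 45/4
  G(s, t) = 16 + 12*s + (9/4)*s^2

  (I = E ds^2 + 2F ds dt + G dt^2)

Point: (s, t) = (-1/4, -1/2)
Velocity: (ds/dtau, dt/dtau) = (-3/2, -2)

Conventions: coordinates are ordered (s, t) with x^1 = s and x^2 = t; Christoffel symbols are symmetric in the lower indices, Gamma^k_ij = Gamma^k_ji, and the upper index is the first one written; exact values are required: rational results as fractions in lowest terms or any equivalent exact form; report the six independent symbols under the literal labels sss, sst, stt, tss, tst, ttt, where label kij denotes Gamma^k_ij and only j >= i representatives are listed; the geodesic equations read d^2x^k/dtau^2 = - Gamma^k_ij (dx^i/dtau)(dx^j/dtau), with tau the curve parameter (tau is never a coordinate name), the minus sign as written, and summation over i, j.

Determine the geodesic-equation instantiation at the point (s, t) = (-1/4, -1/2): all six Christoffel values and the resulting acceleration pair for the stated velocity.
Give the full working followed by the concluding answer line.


E = 45/4, F = 0, G = 841/64 at the point
E_s = 0, E_t = 0, F_s = 0, F_t = 0, G_s = 87/8, G_t = 0
EG - F^2 = 37845/256;  g^inv = (256/37845) * [[841/64, 0], [0, 45/4]]
first-kind symbols [ij,l] = (1/2)(d_i g_jl + d_j g_il - d_l g_ij): [ss,s] = E_s/2 = 0, [ss,t] = F_s - E_t/2 = 0, [st,s] = E_t/2 = 0, [st,t] = G_s/2 = 87/16, [tt,s] = F_t - G_s/2 = -87/16, [tt,t] = G_t/2 = 0
Gamma^s_ij = (G*[ij,s] - F*[ij,t])/(EG - F^2), Gamma^t_ij = (E*[ij,t] - F*[ij,s])/(EG - F^2)
Gamma_sss = 0, Gamma_sst = 0, Gamma_stt = -29/60, Gamma_tss = 0, Gamma_tst = 12/29, Gamma_ttt = 0
d^2s/dtau^2 = -(Gamma_sss*(-3/2)^2 + 2*Gamma_sst*(-3/2)*(-2) + Gamma_stt*(-2)^2) = 29/15
d^2t/dtau^2 = -(Gamma_tss*(-3/2)^2 + 2*Gamma_tst*(-3/2)*(-2) + Gamma_ttt*(-2)^2) = -72/29

Answer: Gamma_sss = 0, Gamma_sst = 0, Gamma_stt = -29/60, Gamma_tss = 0, Gamma_tst = 12/29, Gamma_ttt = 0; accelerations (d^2s/dtau^2, d^2t/dtau^2) = (29/15, -72/29)


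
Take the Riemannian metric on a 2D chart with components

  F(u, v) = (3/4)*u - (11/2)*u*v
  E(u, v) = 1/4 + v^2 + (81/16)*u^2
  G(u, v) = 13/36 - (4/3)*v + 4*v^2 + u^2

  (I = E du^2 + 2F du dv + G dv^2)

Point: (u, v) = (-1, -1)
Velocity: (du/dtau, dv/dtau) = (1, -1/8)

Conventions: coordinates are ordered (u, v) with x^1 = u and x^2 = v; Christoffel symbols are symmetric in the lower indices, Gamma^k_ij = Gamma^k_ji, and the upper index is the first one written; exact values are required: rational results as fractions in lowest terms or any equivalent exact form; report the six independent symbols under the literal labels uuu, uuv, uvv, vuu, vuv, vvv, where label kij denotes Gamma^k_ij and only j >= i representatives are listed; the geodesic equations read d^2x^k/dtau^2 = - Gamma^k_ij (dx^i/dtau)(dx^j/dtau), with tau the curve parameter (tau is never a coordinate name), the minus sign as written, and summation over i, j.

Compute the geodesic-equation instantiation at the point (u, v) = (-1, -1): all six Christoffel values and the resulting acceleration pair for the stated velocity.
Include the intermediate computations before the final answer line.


E = 101/16, F = -25/4, G = 241/36 at the point
E_u = -81/8, E_v = -2, F_u = 25/4, F_v = 11/2, G_u = -2, G_v = -28/3
EG - F^2 = 1841/576;  g^inv = (576/1841) * [[241/36, 25/4], [25/4, 101/16]]
first-kind symbols [ij,l] = (1/2)(d_i g_jl + d_j g_il - d_l g_ij): [uu,u] = E_u/2 = -81/16, [uu,v] = F_u - E_v/2 = 29/4, [uv,u] = E_v/2 = -1, [uv,v] = G_u/2 = -1, [vv,u] = F_v - G_u/2 = 13/2, [vv,v] = G_v/2 = -14/3
Gamma^u_ij = (G*[ij,u] - F*[ij,v])/(EG - F^2), Gamma^v_ij = (E*[ij,v] - F*[ij,u])/(EG - F^2)
Gamma_uuu = 6579/1841, Gamma_uuv = -7456/1841, Gamma_uvv = 8264/1841, Gamma_vuu = 8136/1841, Gamma_vuv = -7236/1841, Gamma_vvv = 6432/1841
d^2u/dtau^2 = -(Gamma_uuu*(1)^2 + 2*Gamma_uuv*(1)*(-1/8) + Gamma_uvv*(-1/8)^2) = -68577/14728
d^2v/dtau^2 = -(Gamma_vuu*(1)^2 + 2*Gamma_vuv*(1)*(-1/8) + Gamma_vvv*(-1/8)^2) = -20091/3682

Answer: Gamma_uuu = 6579/1841, Gamma_uuv = -7456/1841, Gamma_uvv = 8264/1841, Gamma_vuu = 8136/1841, Gamma_vuv = -7236/1841, Gamma_vvv = 6432/1841; accelerations (d^2u/dtau^2, d^2v/dtau^2) = (-68577/14728, -20091/3682)
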